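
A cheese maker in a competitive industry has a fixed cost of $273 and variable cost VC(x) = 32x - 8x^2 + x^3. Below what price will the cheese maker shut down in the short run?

$16 per unit

Short-run supply begins at min AVC. From VC = 32x - 8x^2 + x^3, AVC = 32 - 8x + x^2.
At the minimum of AVC, MC = AVC. MC = 32 - 16x + 3x^2; setting MC = AVC gives 2x^2 - 8x = 0, so x = 4. min AVC = 16.
The firm shuts down for any P below $16.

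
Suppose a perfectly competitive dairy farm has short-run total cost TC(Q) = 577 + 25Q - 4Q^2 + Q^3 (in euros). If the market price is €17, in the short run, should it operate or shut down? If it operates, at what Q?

Shut down

Strip out fixed cost: VC = 25Q - 4Q^2 + Q^3. Then AVC = 25 - 4Q + Q^2 and MC = 25 - 8Q + 3Q^2.
The AVC parabola has its vertex at Q = 4/2 = 2, where AVC = 25 - 4·2 + 2^2 = €21.
P = €17 lies below min AVC = €21; no output level covers variable cost.
The firm minimizes its loss by shutting down and losing only its fixed cost of €577.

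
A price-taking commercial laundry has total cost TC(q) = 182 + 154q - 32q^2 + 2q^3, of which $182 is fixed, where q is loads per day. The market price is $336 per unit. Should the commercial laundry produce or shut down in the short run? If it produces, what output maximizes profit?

From TC, MC = TC'(q) = 154 - 64q + 6q^2 and AVC = VC/q = 154 - 32q + 2q^2.
AVC hits its minimum where MC = AVC, at q = 8, giving min AVC = 154 - 32·8 + 2·8^2 = $26.
P = $336 exceeds min AVC = $26, so the firm stays open.
Set P = MC: 336 = 154 - 64q + 6q^2 → -182 - 64q + 6q^2 = 0. The roots are q = -7/3 and q = 13; the profit-maximizing output is on the rising part of MC, so q* = 13.
Check: AVC at q = 13 is $76 ≤ P, so revenue covers variable cost.
Profit = P·q − TC = 336·13 − 1170 = $3198.

Produce at q = 13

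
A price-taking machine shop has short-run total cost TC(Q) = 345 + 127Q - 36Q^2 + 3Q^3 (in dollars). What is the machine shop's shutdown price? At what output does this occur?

$19 per unit, at Q = 6

Short-run supply begins at min AVC. From VC = 127Q - 36Q^2 + 3Q^3, AVC = 127 - 36Q + 3Q^2.
dAVC/dQ = -36 + 6Q = 0 gives Q = 6. min AVC = 127 - 36·6 + 3·6^2 = 19.
For P < $19 the firm produces nothing.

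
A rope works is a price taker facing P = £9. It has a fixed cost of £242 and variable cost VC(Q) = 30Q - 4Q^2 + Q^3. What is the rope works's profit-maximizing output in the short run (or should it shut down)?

Strip out fixed cost: VC = 30Q - 4Q^2 + Q^3. Then AVC = 30 - 4Q + Q^2 and MC = 30 - 8Q + 3Q^2.
The AVC parabola has its vertex at Q = 4/2 = 2, where AVC = 30 - 4·2 + 2^2 = £26.
Since P = £9 < min AVC = £26, price fails to cover variable cost at any output.
Shutting down limits the loss to fixed cost, £242.

Shut down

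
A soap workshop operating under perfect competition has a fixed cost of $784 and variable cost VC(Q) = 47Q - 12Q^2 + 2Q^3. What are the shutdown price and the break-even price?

Shutdown price = $29; break-even price = $173

AVC = 47 - 12Q + 2Q^2; minimized at Q = 3, giving min AVC = $29. That is the shutdown price.
ATC = 784/Q + 47 - 12Q + 2Q^2. Setting dATC/dQ = −784/Q^2 − 12 + 4Q = 0 gives Q = 7 (since 4·7^3 − 12·7^2 = 784).
min ATC = 784/7 + 47 − 12·7 + 2·7^2 = $173. That is the break-even price.
For $29 ≤ P < $173 the firm produces at a loss; below $29 it shuts down.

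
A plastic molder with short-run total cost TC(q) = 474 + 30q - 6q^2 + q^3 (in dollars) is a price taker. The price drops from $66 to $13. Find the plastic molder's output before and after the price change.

MC = 30 - 12q + 3q^2; the shutdown threshold is min AVC = $21 (at q = 3).
At P = $66 ≥ min AVC, set P = MC on the rising branch: q = 6.
At P = $13 < min AVC = $21, price no longer covers variable cost at any output, so the firm shuts down: q = 0.

Output falls from 6 to 0 (the firm shuts down)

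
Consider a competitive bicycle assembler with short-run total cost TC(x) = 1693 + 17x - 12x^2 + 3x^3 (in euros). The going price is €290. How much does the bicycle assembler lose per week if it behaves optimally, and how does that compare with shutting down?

Profit = -€223 at x = 7

AVC = 17 - 12x + 3x^2; min AVC = €5 at x = 2. Since P = €290 ≥ min AVC, the firm produces.
With MC = 17 - 24x + 9x^2, P = MC on the upward-sloping part at x* = 7.
TR = 290·7 = 2030. TC = 1693 + 560 = 2253. Profit = 2030 − 2253 = -€223.
That loss of €223 beats the €1693 the firm would lose by shutting down; producing recovers €1470 of fixed cost.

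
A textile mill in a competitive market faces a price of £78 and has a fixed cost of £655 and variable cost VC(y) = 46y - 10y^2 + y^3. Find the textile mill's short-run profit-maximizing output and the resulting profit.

AVC = 46 - 10y + y^2 has its minimum £21 at y = 5; price £78 clears that bar, so the firm operates.
MC = 46 - 20y + 3y^2. Setting P = MC and taking the root on the rising branch gives y* = 8.
TR = 78·8 = 624. TC = 655 + 240 = 895. Profit = 624 − 895 = -£271.
By producing, the firm covers all variable cost plus £384 of fixed cost; shutting down would lose the full £655.

Profit = -£271 at y = 8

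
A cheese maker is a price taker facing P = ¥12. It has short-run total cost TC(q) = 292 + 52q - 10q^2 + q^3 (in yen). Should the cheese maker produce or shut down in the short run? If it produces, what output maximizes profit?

Shut down

Strip out fixed cost: VC = 52q - 10q^2 + q^3. Then AVC = 52 - 10q + q^2 and MC = 52 - 20q + 3q^2.
The AVC parabola has its vertex at q = 10/2 = 5, where AVC = 52 - 10·5 + 5^2 = ¥27.
Since P = ¥12 < min AVC = ¥27, price fails to cover variable cost at any output.
The firm minimizes its loss by shutting down and losing only its fixed cost of ¥292.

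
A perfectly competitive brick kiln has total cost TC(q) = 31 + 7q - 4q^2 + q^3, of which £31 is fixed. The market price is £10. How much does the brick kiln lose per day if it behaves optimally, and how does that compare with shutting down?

Profit = -£13 at q = 3

AVC = 7 - 4q + q^2; min AVC = £3 at q = 2. Since P = £10 ≥ min AVC, the firm produces.
MC = 7 - 8q + 3q^2. Setting P = MC and taking the root on the rising branch gives q* = 3.
TR = 10·3 = 30. TC = 31 + 12 = 43. Profit = 30 − 43 = -£13.
By producing, the firm covers all variable cost plus £18 of fixed cost; shutting down would lose the full £31.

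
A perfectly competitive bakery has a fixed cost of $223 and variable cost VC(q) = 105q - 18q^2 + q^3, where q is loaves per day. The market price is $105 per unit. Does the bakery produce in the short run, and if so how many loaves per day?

Strip out fixed cost: VC = 105q - 18q^2 + q^3. Then AVC = 105 - 18q + q^2 and MC = 105 - 36q + 3q^2.
The AVC parabola has its vertex at q = 18/2 = 9, where AVC = 105 - 18·9 + 9^2 = $24.
P = $105 exceeds min AVC = $24, so the firm stays open.
P = MC gives -36q + 3q^2 = 0, with roots 0 and 12. Take the larger (rising MC): q* = 12.
Check: AVC at q = 12 is $33 ≤ P, so revenue covers variable cost.
Profit = P·q − TC = 105·12 − 619 = $641.

Produce at q = 12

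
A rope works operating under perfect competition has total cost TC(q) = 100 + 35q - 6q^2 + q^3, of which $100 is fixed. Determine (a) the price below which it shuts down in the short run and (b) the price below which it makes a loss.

Shutdown price = min AVC. AVC = 35 - 6q + q^2, with vertex at q = 3 and minimum $26.
ATC = 100/q + 35 - 6q + q^2. Setting dATC/dq = −100/q^2 − 6 + 2q = 0 gives q = 5 (since 2·5^3 − 6·5^2 = 100).
min ATC = 100/5 + 35 − 6·5 + 5^2 = $50. That is the break-even price.
For $26 ≤ P < $50 the firm produces at a loss; below $26 it shuts down.

Shutdown price = $26; break-even price = $50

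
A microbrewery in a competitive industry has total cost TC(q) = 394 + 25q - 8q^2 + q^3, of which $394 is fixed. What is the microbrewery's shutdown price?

$9 per unit

Short-run supply begins at min AVC. From VC = 25q - 8q^2 + q^3, AVC = 25 - 8q + q^2.
At the minimum of AVC, MC = AVC. MC = 25 - 16q + 3q^2; setting MC = AVC gives 2q^2 - 8q = 0, so q = 4. min AVC = 9.
So the shutdown price is $9.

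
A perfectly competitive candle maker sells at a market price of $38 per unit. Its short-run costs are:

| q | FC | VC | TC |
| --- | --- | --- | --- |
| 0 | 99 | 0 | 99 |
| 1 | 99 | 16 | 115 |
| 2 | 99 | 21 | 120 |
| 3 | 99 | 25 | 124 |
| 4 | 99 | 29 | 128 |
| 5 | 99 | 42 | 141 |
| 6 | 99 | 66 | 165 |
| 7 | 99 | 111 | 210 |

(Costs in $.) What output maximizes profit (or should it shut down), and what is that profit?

Compute π = P·q − TC at each output: q=0: -99; q=1: -77; q=2: -44; q=3: -10; q=4: 24; q=5: 49; q=6: 63; q=7: 56.
Profit is maximized at q = 6. AVC there is 66/6 = $11 ≤ P, so producing beats shutting down (which would give -$99).

q = 6; profit = $63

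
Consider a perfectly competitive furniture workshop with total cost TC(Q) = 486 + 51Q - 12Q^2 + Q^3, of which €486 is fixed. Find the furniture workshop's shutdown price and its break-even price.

Shutdown price = €15; break-even price = €78

Shutdown price = min AVC. AVC = 51 - 12Q + Q^2, with vertex at Q = 6 and minimum €15.
ATC = 486/Q + 51 - 12Q + Q^2. Setting dATC/dQ = −486/Q^2 − 12 + 2Q = 0 gives Q = 9 (since 2·9^3 − 12·9^2 = 486).
min ATC = 486/9 + 51 − 12·9 + 9^2 = €78. That is the break-even price.
For €15 ≤ P < €78 the firm produces at a loss; below €15 it shuts down.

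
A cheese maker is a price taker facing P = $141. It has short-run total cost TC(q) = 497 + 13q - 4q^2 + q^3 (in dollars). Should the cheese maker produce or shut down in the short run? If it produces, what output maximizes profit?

Variable cost is VC = 13q - 4q^2 + q^3, so AVC = VC/q = 13 - 4q + q^2 and MC = dTC/dq = 13 - 8q + 3q^2.
AVC hits its minimum where MC = AVC, at q = 2, giving min AVC = 13 - 4·2 + 2^2 = $9.
Since P = $141 ≥ min AVC = $9, price covers variable cost and the firm should produce.
Set P = MC: 141 = 13 - 8q + 3q^2 → -128 - 8q + 3q^2 = 0. The roots are q = -16/3 and q = 8; the profit-maximizing output is on the rising part of MC, so q* = 8.
Check: AVC at q = 8 is $45 ≤ P, so revenue covers variable cost.
Profit = P·q − TC = 141·8 − 857 = $271.

Produce at q = 8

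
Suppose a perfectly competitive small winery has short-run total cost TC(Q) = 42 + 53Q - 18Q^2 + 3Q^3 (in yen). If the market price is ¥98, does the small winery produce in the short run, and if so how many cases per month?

Produce at Q = 5

Strip out fixed cost: VC = 53Q - 18Q^2 + 3Q^3. Then AVC = 53 - 18Q + 3Q^2 and MC = 53 - 36Q + 9Q^2.
AVC is minimized where dAVC/dQ = -18 + 6Q = 0, at Q = 3; min AVC = 53 - 18·3 + 3·3^2 = ¥26.
P = ¥98 exceeds min AVC = ¥26, so the firm stays open.
Solving P = MC: -45 - 36Q + 9Q^2 = 0 ⇒ Q = -1 or 5. On the upward-sloping branch, Q* = 5.
Check: AVC at Q = 5 is ¥38 ≤ P, so revenue covers variable cost.
Profit = P·Q − TC = 98·5 − 232 = ¥258.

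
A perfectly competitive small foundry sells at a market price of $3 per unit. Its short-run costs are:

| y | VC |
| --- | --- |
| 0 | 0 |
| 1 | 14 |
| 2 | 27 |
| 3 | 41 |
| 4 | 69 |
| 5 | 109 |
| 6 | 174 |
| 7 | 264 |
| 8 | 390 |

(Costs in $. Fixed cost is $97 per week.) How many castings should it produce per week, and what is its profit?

y = 0 (shut down); profit = -$97

Tabulate TR − TC: y=0: -97; y=1: -108; y=2: -118; y=3: -129; y=4: -154; y=5: -191; y=6: -253; y=7: -340; y=8: -463.
Profit is highest at y = 0. Equivalently, the lowest AVC in the table is 27/2 ≈ $13.50 at y = 2, and P = $3 falls below it — price never covers variable cost, so the firm shuts down and loses only its fixed cost.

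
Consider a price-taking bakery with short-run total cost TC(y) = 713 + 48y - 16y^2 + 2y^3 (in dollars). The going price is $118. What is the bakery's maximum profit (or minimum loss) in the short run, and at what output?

Profit = -$125 at y = 7

AVC = 48 - 16y + 2y^2 has its minimum $16 at y = 4; price $118 clears that bar, so the firm operates.
MC = 48 - 32y + 6y^2. Setting P = MC and taking the root on the rising branch gives y* = 7.
TR = 118·7 = 826. TC = 713 + 238 = 951. Profit = 826 − 951 = -$125.
That loss of $125 beats the $713 the firm would lose by shutting down; producing recovers $588 of fixed cost.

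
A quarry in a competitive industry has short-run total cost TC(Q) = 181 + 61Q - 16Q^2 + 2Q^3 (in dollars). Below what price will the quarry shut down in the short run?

The firm shuts down when price falls below the minimum of average variable cost. AVC = VC/Q = 61 - 16Q + 2Q^2.
At the minimum of AVC, MC = AVC. MC = 61 - 32Q + 6Q^2; setting MC = AVC gives 4Q^2 - 16Q = 0, so Q = 4. min AVC = 29.
The firm shuts down for any P below $29.

$29 per unit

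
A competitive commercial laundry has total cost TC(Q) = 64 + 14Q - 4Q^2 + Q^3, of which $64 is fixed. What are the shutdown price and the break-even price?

Shutdown price = $10; break-even price = $30

AVC = 14 - 4Q + Q^2; minimized at Q = 2, giving min AVC = $10. That is the shutdown price.
ATC = 64/Q + 14 - 4Q + Q^2. Setting dATC/dQ = −64/Q^2 − 4 + 2Q = 0 gives Q = 4 (since 2·4^3 − 4·4^2 = 64).
min ATC = 64/4 + 14 − 4·4 + 4^2 = $30. That is the break-even price.
Between these two prices the firm operates at a loss; above $30 it earns a profit.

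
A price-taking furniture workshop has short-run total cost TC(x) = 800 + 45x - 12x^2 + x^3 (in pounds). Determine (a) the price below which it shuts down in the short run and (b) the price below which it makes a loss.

Shutdown price = £9; break-even price = £105

Shutdown price = min AVC. AVC = 45 - 12x + x^2, with vertex at x = 6 and minimum £9.
ATC = 800/x + 45 - 12x + x^2. Setting dATC/dx = −800/x^2 − 12 + 2x = 0 gives x = 10 (since 2·10^3 − 12·10^2 = 800).
min ATC = 800/10 + 45 − 12·10 + 10^2 = £105. That is the break-even price.
For £9 ≤ P < £105 the firm produces at a loss; below £9 it shuts down.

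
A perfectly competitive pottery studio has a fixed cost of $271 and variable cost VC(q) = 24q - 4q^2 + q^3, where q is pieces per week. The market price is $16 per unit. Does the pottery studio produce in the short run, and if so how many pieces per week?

Strip out fixed cost: VC = 24q - 4q^2 + q^3. Then AVC = 24 - 4q + q^2 and MC = 24 - 8q + 3q^2.
The AVC parabola has its vertex at q = 4/2 = 2, where AVC = 24 - 4·2 + 2^2 = $20.
Since P = $16 < min AVC = $20, price fails to cover variable cost at any output.
Best response: produce nothing and absorb the $271 fixed cost.

Shut down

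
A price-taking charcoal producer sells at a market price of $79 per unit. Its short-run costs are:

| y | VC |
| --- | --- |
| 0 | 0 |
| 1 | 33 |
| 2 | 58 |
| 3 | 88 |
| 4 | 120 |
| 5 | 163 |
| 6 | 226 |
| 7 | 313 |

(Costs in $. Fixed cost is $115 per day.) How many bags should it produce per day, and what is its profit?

y = 6; profit = $133

Compute π = P·y − TC at each output: y=0: -115; y=1: -69; y=2: -15; y=3: 34; y=4: 81; y=5: 117; y=6: 133; y=7: 125.
Profit is maximized at y = 6. AVC there is 226/6 = $37.67 ≤ P, so producing beats shutting down (which would give -$115).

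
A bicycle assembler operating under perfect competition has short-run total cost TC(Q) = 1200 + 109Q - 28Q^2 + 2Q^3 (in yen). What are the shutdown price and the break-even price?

Shutdown price = ¥11; break-even price = ¥149

Shutdown price = min AVC. AVC = 109 - 28Q + 2Q^2, with vertex at Q = 7 and minimum ¥11.
ATC = 1200/Q + 109 - 28Q + 2Q^2. Setting dATC/dQ = −1200/Q^2 − 28 + 4Q = 0 gives Q = 10 (since 4·10^3 − 28·10^2 = 1200).
min ATC = 1200/10 + 109 − 28·10 + 2·10^2 = ¥149. That is the break-even price.
Between these two prices the firm operates at a loss; above ¥149 it earns a profit.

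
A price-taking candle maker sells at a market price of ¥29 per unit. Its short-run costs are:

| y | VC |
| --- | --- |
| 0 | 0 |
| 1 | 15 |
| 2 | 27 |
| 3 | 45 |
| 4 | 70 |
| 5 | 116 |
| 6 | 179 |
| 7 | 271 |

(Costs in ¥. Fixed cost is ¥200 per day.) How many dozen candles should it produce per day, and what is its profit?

Tabulate TR − TC: y=0: -200; y=1: -186; y=2: -169; y=3: -158; y=4: -154; y=5: -171; y=6: -205; y=7: -268.
Profit is maximized at y = 4. AVC there is 70/4 = ¥17.50 ≤ P, so producing beats shutting down (which would give -¥200).

y = 4; profit = -¥154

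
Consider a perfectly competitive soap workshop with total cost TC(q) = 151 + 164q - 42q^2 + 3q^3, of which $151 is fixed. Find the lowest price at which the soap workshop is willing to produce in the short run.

$17 per unit

Short-run supply begins at min AVC. From VC = 164q - 42q^2 + 3q^3, AVC = 164 - 42q + 3q^2.
At the minimum of AVC, MC = AVC. MC = 164 - 84q + 9q^2; setting MC = AVC gives 6q^2 - 42q = 0, so q = 7. min AVC = 17.
For P < $17 the firm produces nothing.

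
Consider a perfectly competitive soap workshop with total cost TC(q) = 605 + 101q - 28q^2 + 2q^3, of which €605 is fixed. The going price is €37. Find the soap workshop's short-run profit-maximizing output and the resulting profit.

AVC = 101 - 28q + 2q^2; min AVC = €3 at q = 7. Since P = €37 ≥ min AVC, the firm produces.
With MC = 101 - 56q + 6q^2, P = MC on the upward-sloping part at q* = 8.
TR = 37·8 = 296. TC = 605 + 40 = 645. Profit = 296 − 645 = -€349.
That loss of €349 beats the €605 the firm would lose by shutting down; producing recovers €256 of fixed cost.

Profit = -€349 at q = 8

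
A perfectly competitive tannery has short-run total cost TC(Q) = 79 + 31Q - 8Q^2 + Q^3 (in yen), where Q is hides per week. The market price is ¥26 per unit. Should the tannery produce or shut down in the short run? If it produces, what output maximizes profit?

Produce at Q = 5

From TC, MC = TC'(Q) = 31 - 16Q + 3Q^2 and AVC = VC/Q = 31 - 8Q + Q^2.
The AVC parabola has its vertex at Q = 8/2 = 4, where AVC = 31 - 8·4 + 4^2 = ¥15.
Since P = ¥26 ≥ min AVC = ¥15, price covers variable cost and the firm should produce.
P = MC gives 5 - 16Q + 3Q^2 = 0, with roots 1/3 and 5. Take the larger (rising MC): Q* = 5.
Check: AVC at Q = 5 is ¥16 ≤ P, so revenue covers variable cost.
Profit = P·Q − TC = 26·5 − 159 = -¥29, a loss, but smaller than the ¥79 fixed cost the firm would lose by shutting down.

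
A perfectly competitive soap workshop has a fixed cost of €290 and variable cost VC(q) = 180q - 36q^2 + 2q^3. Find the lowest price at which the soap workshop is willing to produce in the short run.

The shutdown price is the minimum of AVC. VC = 180q - 36q^2 + 2q^3, so AVC = 180 - 36q + 2q^2.
dAVC/dq = -36 + 4q = 0 gives q = 9. min AVC = 180 - 36·9 + 2·9^2 = 18.
The firm shuts down for any P below €18.

€18 per unit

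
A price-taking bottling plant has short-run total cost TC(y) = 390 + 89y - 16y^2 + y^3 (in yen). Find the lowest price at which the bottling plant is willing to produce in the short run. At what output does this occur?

¥25 per unit, at y = 8

The shutdown price is the minimum of AVC. VC = 89y - 16y^2 + y^3, so AVC = 89 - 16y + y^2.
At the minimum of AVC, MC = AVC. MC = 89 - 32y + 3y^2; setting MC = AVC gives 2y^2 - 16y = 0, so y = 8. min AVC = 25.
For P < ¥25 the firm produces nothing.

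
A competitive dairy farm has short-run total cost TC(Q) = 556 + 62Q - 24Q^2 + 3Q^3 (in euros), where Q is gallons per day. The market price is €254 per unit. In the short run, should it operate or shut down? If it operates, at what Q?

Produce at Q = 8

Strip out fixed cost: VC = 62Q - 24Q^2 + 3Q^3. Then AVC = 62 - 24Q + 3Q^2 and MC = 62 - 48Q + 9Q^2.
AVC is minimized where dAVC/dQ = -24 + 6Q = 0, at Q = 4; min AVC = 62 - 24·4 + 3·4^2 = €14.
Since P = €254 ≥ min AVC = €14, price covers variable cost and the firm should produce.
P = MC gives -192 - 48Q + 9Q^2 = 0, with roots -8/3 and 8. Take the larger (rising MC): Q* = 8.
Check: AVC at Q = 8 is €62 ≤ P, so revenue covers variable cost.
Profit = P·Q − TC = 254·8 − 1052 = €980.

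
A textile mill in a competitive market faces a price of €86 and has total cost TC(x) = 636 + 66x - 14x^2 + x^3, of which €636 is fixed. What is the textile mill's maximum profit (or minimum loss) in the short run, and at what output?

Profit = -€36 at x = 10

AVC = 66 - 14x + x^2; min AVC = €17 at x = 7. Since P = €86 ≥ min AVC, the firm produces.
With MC = 66 - 28x + 3x^2, P = MC on the upward-sloping part at x* = 10.
TR = 86·10 = 860. TC = 636 + 260 = 896. Profit = 860 − 896 = -€36.
Shutting down would mean losing the fixed cost of €636, so operating at a loss of €36 is better by €600.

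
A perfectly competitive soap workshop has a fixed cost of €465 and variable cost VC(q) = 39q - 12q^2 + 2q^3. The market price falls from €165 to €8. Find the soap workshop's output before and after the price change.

Output falls from 7 to 0 (the firm shuts down)

MC = 39 - 24q + 6q^2; the shutdown threshold is min AVC = €21 (at q = 3).
With P = €165 above the shutdown price, P = MC gives q = 7.
At P = €8 < min AVC = €21, price no longer covers variable cost at any output, so the firm shuts down: q = 0.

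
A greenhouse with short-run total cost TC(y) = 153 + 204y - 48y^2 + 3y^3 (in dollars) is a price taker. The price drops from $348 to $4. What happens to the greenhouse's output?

AVC = 204 - 48y + 3y^2, minimized at y = 8 where min AVC = $12. MC = 204 - 96y + 9y^2.
With P = $348 above the shutdown price, P = MC gives y = 12.
At P = $4 < min AVC = $12, price no longer covers variable cost at any output, so the firm shuts down: y = 0.

Output falls from 12 to 0 (the firm shuts down)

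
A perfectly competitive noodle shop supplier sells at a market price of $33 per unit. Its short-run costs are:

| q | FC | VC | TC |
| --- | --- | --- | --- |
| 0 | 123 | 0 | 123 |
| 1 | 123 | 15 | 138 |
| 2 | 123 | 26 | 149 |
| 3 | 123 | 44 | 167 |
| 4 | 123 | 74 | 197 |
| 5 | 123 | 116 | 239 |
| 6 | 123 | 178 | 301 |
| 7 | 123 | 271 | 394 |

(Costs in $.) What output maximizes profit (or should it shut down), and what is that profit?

Tabulate TR − TC: q=0: -123; q=1: -105; q=2: -83; q=3: -68; q=4: -65; q=5: -74; q=6: -103; q=7: -163.
Profit is maximized at q = 4. AVC there is 74/4 = $18.50 ≤ P, so producing beats shutting down (which would give -$123).

q = 4; profit = -$65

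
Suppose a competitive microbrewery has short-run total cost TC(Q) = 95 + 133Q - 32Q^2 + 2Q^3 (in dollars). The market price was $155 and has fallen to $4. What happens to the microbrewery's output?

Output falls from 11 to 0 (the firm shuts down)

AVC = 133 - 32Q + 2Q^2, minimized at Q = 8 where min AVC = $5. MC = 133 - 64Q + 6Q^2.
At P = $155 ≥ min AVC, set P = MC on the rising branch: Q = 11.
At P = $4 < min AVC = $5, price no longer covers variable cost at any output, so the firm shuts down: Q = 0.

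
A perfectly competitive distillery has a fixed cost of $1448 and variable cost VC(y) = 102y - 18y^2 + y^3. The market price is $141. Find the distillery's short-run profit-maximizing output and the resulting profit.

Profit = -$96 at y = 13

AVC = 102 - 18y + y^2 has its minimum $21 at y = 9; price $141 clears that bar, so the firm operates.
MC = 102 - 36y + 3y^2. Setting P = MC and taking the root on the rising branch gives y* = 13.
TR = 141·13 = 1833. TC = 1448 + 481 = 1929. Profit = 1833 − 1929 = -$96.
By producing, the firm covers all variable cost plus $1352 of fixed cost; shutting down would lose the full $1448.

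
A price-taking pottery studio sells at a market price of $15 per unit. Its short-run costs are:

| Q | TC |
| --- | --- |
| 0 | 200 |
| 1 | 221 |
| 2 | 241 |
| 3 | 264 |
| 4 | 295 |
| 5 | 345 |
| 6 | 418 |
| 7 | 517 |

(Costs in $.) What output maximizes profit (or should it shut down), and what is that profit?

Q = 0 (shut down); profit = -$200

Tabulate TR − TC: Q=0: -200; Q=1: -206; Q=2: -211; Q=3: -219; Q=4: -235; Q=5: -270; Q=6: -328; Q=7: -412.
Profit is highest at Q = 0. Equivalently, the lowest AVC in the table is 41/2 ≈ $20.50 at Q = 2, and P = $15 falls below it — price never covers variable cost, so the firm shuts down and loses only its fixed cost.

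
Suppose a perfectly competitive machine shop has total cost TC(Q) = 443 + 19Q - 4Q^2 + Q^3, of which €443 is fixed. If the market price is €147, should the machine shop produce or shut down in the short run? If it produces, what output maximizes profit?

Strip out fixed cost: VC = 19Q - 4Q^2 + Q^3. Then AVC = 19 - 4Q + Q^2 and MC = 19 - 8Q + 3Q^2.
AVC hits its minimum where MC = AVC, at Q = 2, giving min AVC = 19 - 4·2 + 2^2 = €15.
Since P = €147 ≥ min AVC = €15, price covers variable cost and the firm should produce.
Set P = MC: 147 = 19 - 8Q + 3Q^2 → -128 - 8Q + 3Q^2 = 0. The roots are Q = -16/3 and Q = 8; the profit-maximizing output is on the rising part of MC, so Q* = 8.
Check: AVC at Q = 8 is €51 ≤ P, so revenue covers variable cost.
Profit = P·Q − TC = 147·8 − 851 = €325.

Produce at Q = 8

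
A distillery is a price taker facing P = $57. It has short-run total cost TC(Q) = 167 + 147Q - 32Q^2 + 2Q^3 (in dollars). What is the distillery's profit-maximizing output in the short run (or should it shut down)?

Strip out fixed cost: VC = 147Q - 32Q^2 + 2Q^3. Then AVC = 147 - 32Q + 2Q^2 and MC = 147 - 64Q + 6Q^2.
AVC hits its minimum where MC = AVC, at Q = 8, giving min AVC = 147 - 32·8 + 2·8^2 = $19.
Because $57 ≥ $19, revenue can cover variable cost; the firm operates.
P = MC gives 90 - 64Q + 6Q^2 = 0, with roots 5/3 and 9. Take the larger (rising MC): Q* = 9.
Check: AVC at Q = 9 is $21 ≤ P, so revenue covers variable cost.
Profit = P·Q − TC = 57·9 − 356 = $157.

Produce at Q = 9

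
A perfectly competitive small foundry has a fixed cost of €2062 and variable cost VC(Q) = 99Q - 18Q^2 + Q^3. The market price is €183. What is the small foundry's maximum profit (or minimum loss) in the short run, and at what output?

AVC = 99 - 18Q + Q^2 has its minimum €18 at Q = 9; price €183 clears that bar, so the firm operates.
With MC = 99 - 36Q + 3Q^2, P = MC on the upward-sloping part at Q* = 14.
TR = 183·14 = 2562. TC = 2062 + 602 = 2664. Profit = 2562 − 2664 = -€102.
Shutting down would mean losing the fixed cost of €2062, so operating at a loss of €102 is better by €1960.

Profit = -€102 at Q = 14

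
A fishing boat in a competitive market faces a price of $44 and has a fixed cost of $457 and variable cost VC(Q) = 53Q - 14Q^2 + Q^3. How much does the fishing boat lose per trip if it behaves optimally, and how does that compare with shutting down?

Profit = -$133 at Q = 9

AVC = 53 - 14Q + Q^2; min AVC = $4 at Q = 7. Since P = $44 ≥ min AVC, the firm produces.
With MC = 53 - 28Q + 3Q^2, P = MC on the upward-sloping part at Q* = 9.
TR = 44·9 = 396. TC = 457 + 72 = 529. Profit = 396 − 529 = -$133.
By producing, the firm covers all variable cost plus $324 of fixed cost; shutting down would lose the full $457.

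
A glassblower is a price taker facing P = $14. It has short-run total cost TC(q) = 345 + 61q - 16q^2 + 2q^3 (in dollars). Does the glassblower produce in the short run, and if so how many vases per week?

From TC, MC = TC'(q) = 61 - 32q + 6q^2 and AVC = VC/q = 61 - 16q + 2q^2.
AVC hits its minimum where MC = AVC, at q = 4, giving min AVC = 61 - 16·4 + 2·4^2 = $29.
P = $14 lies below min AVC = $29; no output level covers variable cost.
The firm minimizes its loss by shutting down and losing only its fixed cost of $345.

Shut down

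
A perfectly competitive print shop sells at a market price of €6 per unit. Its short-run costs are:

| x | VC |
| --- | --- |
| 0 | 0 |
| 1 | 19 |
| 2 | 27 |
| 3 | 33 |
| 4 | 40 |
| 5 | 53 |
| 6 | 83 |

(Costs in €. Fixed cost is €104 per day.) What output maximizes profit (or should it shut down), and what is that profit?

Compute π = P·x − TC at each output: x=0: -104; x=1: -117; x=2: -119; x=3: -119; x=4: -120; x=5: -127; x=6: -151.
Profit is highest at x = 0. Equivalently, the lowest AVC in the table is 40/4 ≈ €10 at x = 4, and P = €6 falls below it — price never covers variable cost, so the firm shuts down and loses only its fixed cost.

x = 0 (shut down); profit = -€104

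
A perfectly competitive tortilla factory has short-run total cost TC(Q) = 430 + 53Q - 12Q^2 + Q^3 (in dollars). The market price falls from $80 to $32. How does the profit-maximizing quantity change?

AVC = 53 - 12Q + Q^2, minimized at Q = 6 where min AVC = $17. MC = 53 - 24Q + 3Q^2.
At P = $80 ≥ min AVC, set P = MC on the rising branch: Q = 9.
At P = $32 ≥ min AVC, set P = MC: Q = 7. The firm stays open but cuts output.

Output falls from 9 to 7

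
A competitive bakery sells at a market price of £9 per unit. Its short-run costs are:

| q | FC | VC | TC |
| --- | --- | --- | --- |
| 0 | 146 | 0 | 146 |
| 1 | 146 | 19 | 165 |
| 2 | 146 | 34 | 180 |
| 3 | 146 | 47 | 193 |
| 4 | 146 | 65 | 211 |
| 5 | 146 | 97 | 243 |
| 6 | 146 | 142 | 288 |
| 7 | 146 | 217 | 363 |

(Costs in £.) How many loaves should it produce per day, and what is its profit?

Compute π = P·q − TC at each output: q=0: -146; q=1: -156; q=2: -162; q=3: -166; q=4: -175; q=5: -198; q=6: -234; q=7: -300.
Profit is highest at q = 0. Equivalently, the lowest AVC in the table is 47/3 ≈ £15.67 at q = 3, and P = £9 falls below it — price never covers variable cost, so the firm shuts down and loses only its fixed cost.

q = 0 (shut down); profit = -£146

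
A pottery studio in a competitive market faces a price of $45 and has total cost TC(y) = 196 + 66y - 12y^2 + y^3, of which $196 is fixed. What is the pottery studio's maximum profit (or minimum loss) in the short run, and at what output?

AVC = 66 - 12y + y^2; min AVC = $30 at y = 6. Since P = $45 ≥ min AVC, the firm produces.
MC = 66 - 24y + 3y^2. Setting P = MC and taking the root on the rising branch gives y* = 7.
TR = 45·7 = 315. TC = 196 + 217 = 413. Profit = 315 − 413 = -$98.
Shutting down would mean losing the fixed cost of $196, so operating at a loss of $98 is better by $98.

Profit = -$98 at y = 7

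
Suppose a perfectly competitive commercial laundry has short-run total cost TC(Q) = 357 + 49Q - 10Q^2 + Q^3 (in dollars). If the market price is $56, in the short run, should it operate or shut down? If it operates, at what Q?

Strip out fixed cost: VC = 49Q - 10Q^2 + Q^3. Then AVC = 49 - 10Q + Q^2 and MC = 49 - 20Q + 3Q^2.
AVC is minimized where dAVC/dQ = -10 + 2Q = 0, at Q = 5; min AVC = 49 - 10·5 + 5^2 = $24.
Since P = $56 ≥ min AVC = $24, price covers variable cost and the firm should produce.
P = MC gives -7 - 20Q + 3Q^2 = 0, with roots -1/3 and 7. Take the larger (rising MC): Q* = 7.
Check: AVC at Q = 7 is $28 ≤ P, so revenue covers variable cost.
Profit = P·Q − TC = 56·7 − 553 = -$161, a loss, but smaller than the $357 fixed cost the firm would lose by shutting down.

Produce at Q = 7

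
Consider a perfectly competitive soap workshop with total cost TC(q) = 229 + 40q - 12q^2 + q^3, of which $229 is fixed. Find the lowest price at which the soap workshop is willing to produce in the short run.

The firm shuts down when price falls below the minimum of average variable cost. AVC = VC/q = 40 - 12q + q^2.
At the minimum of AVC, MC = AVC. MC = 40 - 24q + 3q^2; setting MC = AVC gives 2q^2 - 12q = 0, so q = 6. min AVC = 4.
For P < $4 the firm produces nothing.

$4 per unit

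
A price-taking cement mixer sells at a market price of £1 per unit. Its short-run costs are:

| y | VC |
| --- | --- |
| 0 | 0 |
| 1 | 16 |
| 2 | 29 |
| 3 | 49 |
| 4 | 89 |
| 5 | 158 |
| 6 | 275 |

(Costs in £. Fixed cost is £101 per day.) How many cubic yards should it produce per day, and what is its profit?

y = 0 (shut down); profit = -£101

Profit at each row (π = 1y − TC): y=0: -101; y=1: -116; y=2: -128; y=3: -147; y=4: -186; y=5: -254; y=6: -370.
Profit is highest at y = 0. Equivalently, the lowest AVC in the table is 29/2 ≈ £14.50 at y = 2, and P = £1 falls below it — price never covers variable cost, so the firm shuts down and loses only its fixed cost.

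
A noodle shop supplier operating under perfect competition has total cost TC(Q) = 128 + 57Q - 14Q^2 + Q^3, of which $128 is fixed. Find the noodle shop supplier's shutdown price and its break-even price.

Shutdown price = min AVC. AVC = 57 - 14Q + Q^2, with vertex at Q = 7 and minimum $8.
ATC = 128/Q + 57 - 14Q + Q^2. Setting dATC/dQ = −128/Q^2 − 14 + 2Q = 0 gives Q = 8 (since 2·8^3 − 14·8^2 = 128).
min ATC = 128/8 + 57 − 14·8 + 8^2 = $25. That is the break-even price.
For $8 ≤ P < $25 the firm produces at a loss; below $8 it shuts down.

Shutdown price = $8; break-even price = $25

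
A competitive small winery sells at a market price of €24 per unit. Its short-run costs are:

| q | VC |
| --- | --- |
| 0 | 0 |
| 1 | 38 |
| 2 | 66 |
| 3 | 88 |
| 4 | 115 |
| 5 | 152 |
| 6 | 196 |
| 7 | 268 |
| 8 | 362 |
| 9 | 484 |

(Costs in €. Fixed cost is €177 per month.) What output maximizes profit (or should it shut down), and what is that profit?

q = 0 (shut down); profit = -€177

Compute π = P·q − TC at each output: q=0: -177; q=1: -191; q=2: -195; q=3: -193; q=4: -196; q=5: -209; q=6: -229; q=7: -277; q=8: -347; q=9: -445.
Profit is highest at q = 0. Equivalently, the lowest AVC in the table is 115/4 ≈ €28.75 at q = 4, and P = €24 falls below it — price never covers variable cost, so the firm shuts down and loses only its fixed cost.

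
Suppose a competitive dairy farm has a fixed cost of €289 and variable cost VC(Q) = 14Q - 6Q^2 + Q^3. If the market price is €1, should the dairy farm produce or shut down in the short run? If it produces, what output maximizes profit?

Shut down

Strip out fixed cost: VC = 14Q - 6Q^2 + Q^3. Then AVC = 14 - 6Q + Q^2 and MC = 14 - 12Q + 3Q^2.
AVC hits its minimum where MC = AVC, at Q = 3, giving min AVC = 14 - 6·3 + 3^2 = €5.
P = €1 lies below min AVC = €5; no output level covers variable cost.
Best response: produce nothing and absorb the €289 fixed cost.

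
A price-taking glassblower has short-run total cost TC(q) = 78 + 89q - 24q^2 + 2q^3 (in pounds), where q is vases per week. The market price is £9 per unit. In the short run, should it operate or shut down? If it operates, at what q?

Shut down

From TC, MC = TC'(q) = 89 - 48q + 6q^2 and AVC = VC/q = 89 - 24q + 2q^2.
AVC is minimized where dAVC/dq = -24 + 4q = 0, at q = 6; min AVC = 89 - 24·6 + 2·6^2 = £17.
P = £9 lies below min AVC = £17; no output level covers variable cost.
The firm minimizes its loss by shutting down and losing only its fixed cost of £78.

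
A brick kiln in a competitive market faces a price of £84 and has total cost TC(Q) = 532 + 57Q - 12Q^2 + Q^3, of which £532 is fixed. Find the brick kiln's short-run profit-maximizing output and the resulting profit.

Profit = -£46 at Q = 9

AVC = 57 - 12Q + Q^2; min AVC = £21 at Q = 6. Since P = £84 ≥ min AVC, the firm produces.
With MC = 57 - 24Q + 3Q^2, P = MC on the upward-sloping part at Q* = 9.
TR = 84·9 = 756. TC = 532 + 270 = 802. Profit = 756 − 802 = -£46.
By producing, the firm covers all variable cost plus £486 of fixed cost; shutting down would lose the full £532.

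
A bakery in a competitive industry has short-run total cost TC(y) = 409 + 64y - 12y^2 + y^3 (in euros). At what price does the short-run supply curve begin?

€28 per unit

Short-run supply begins at min AVC. From VC = 64y - 12y^2 + y^3, AVC = 64 - 12y + y^2.
dAVC/dy = -12 + 2y = 0 gives y = 6. min AVC = 64 - 12·6 + 6^2 = 28.
The firm shuts down for any P below €28.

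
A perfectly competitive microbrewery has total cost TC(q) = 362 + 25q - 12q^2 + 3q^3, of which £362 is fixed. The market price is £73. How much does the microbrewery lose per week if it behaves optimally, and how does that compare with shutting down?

AVC = 25 - 12q + 3q^2; min AVC = £13 at q = 2. Since P = £73 ≥ min AVC, the firm produces.
With MC = 25 - 24q + 9q^2, P = MC on the upward-sloping part at q* = 4.
TR = 73·4 = 292. TC = 362 + 100 = 462. Profit = 292 − 462 = -£170.
Shutting down would mean losing the fixed cost of £362, so operating at a loss of £170 is better by £192.

Profit = -£170 at q = 4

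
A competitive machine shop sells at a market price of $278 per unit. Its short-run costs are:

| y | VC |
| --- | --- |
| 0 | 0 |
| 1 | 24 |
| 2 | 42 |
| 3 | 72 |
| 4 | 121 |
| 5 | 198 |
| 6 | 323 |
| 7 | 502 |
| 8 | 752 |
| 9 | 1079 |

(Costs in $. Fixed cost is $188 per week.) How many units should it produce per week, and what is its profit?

Profit at each row (π = 278y − TC): y=0: -188; y=1: 66; y=2: 326; y=3: 574; y=4: 803; y=5: 1004; y=6: 1157; y=7: 1256; y=8: 1284; y=9: 1235.
Profit is maximized at y = 8. AVC there is 752/8 = $94 ≤ P, so producing beats shutting down (which would give -$188).

y = 8; profit = $1284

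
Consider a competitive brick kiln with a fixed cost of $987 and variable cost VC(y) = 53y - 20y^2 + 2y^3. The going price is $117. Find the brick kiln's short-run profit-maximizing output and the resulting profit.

Profit = -$219 at y = 8

AVC = 53 - 20y + 2y^2; min AVC = $3 at y = 5. Since P = $117 ≥ min AVC, the firm produces.
With MC = 53 - 40y + 6y^2, P = MC on the upward-sloping part at y* = 8.
TR = 117·8 = 936. TC = 987 + 168 = 1155. Profit = 936 − 1155 = -$219.
Shutting down would mean losing the fixed cost of $987, so operating at a loss of $219 is better by $768.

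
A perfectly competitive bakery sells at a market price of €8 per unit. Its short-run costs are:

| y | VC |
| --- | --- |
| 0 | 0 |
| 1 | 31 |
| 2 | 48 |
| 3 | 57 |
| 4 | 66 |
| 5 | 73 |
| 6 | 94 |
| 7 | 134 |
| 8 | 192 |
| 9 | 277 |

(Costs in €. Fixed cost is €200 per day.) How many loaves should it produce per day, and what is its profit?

Tabulate TR − TC: y=0: -200; y=1: -223; y=2: -232; y=3: -233; y=4: -234; y=5: -233; y=6: -246; y=7: -278; y=8: -328; y=9: -405.
Profit is highest at y = 0. Equivalently, the lowest AVC in the table is 73/5 ≈ €14.60 at y = 5, and P = €8 falls below it — price never covers variable cost, so the firm shuts down and loses only its fixed cost.

y = 0 (shut down); profit = -€200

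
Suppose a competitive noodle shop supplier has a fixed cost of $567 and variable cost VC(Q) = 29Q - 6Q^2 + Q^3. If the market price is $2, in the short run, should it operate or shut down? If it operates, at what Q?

Shut down

From TC, MC = TC'(Q) = 29 - 12Q + 3Q^2 and AVC = VC/Q = 29 - 6Q + Q^2.
AVC is minimized where dAVC/dQ = -6 + 2Q = 0, at Q = 3; min AVC = 29 - 6·3 + 3^2 = $20.
With P < min AVC ($2 < $20), every unit sold adds to the loss.
Best response: produce nothing and absorb the $567 fixed cost.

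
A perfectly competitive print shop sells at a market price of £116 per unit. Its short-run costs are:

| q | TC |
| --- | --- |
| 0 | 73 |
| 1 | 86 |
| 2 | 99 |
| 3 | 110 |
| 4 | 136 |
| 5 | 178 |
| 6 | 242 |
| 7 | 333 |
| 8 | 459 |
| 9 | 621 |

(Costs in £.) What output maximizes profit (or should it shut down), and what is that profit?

Tabulate TR − TC: q=0: -73; q=1: 30; q=2: 133; q=3: 238; q=4: 328; q=5: 402; q=6: 454; q=7: 479; q=8: 469; q=9: 423.
Profit is maximized at q = 7. AVC there is 260/7 = £37.14 ≤ P, so producing beats shutting down (which would give -£73).

q = 7; profit = £479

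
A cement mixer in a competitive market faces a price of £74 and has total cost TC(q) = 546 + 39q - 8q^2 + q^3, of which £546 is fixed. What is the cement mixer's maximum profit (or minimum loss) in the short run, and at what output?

Profit = -£252 at q = 7

AVC = 39 - 8q + q^2; min AVC = £23 at q = 4. Since P = £74 ≥ min AVC, the firm produces.
With MC = 39 - 16q + 3q^2, P = MC on the upward-sloping part at q* = 7.
TR = 74·7 = 518. TC = 546 + 224 = 770. Profit = 518 − 770 = -£252.
That loss of £252 beats the £546 the firm would lose by shutting down; producing recovers £294 of fixed cost.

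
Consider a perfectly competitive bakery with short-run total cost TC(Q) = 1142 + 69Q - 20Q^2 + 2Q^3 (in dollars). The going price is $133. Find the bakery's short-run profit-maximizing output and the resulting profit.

AVC = 69 - 20Q + 2Q^2; min AVC = $19 at Q = 5. Since P = $133 ≥ min AVC, the firm produces.
MC = 69 - 40Q + 6Q^2. Setting P = MC and taking the root on the rising branch gives Q* = 8.
TR = 133·8 = 1064. TC = 1142 + 296 = 1438. Profit = 1064 − 1438 = -$374.
That loss of $374 beats the $1142 the firm would lose by shutting down; producing recovers $768 of fixed cost.

Profit = -$374 at Q = 8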